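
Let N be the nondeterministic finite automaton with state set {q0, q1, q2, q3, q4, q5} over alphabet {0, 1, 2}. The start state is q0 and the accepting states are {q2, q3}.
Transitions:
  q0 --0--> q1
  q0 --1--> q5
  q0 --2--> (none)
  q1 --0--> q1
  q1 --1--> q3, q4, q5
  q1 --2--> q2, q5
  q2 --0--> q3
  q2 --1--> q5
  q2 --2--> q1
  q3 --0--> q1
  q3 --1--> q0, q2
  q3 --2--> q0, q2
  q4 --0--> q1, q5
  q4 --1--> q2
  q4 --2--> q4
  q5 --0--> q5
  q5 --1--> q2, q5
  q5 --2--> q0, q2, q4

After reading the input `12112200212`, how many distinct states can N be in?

4

Start: {q0}
read 1: {q5}
read 2: {q0, q2, q4}
read 1: {q2, q5}
read 1: {q2, q5}
read 2: {q0, q1, q2, q4}
read 2: {q1, q2, q4, q5}
read 0: {q1, q3, q5}
read 0: {q1, q5}
read 2: {q0, q2, q4, q5}
read 1: {q2, q5}
read 2: {q0, q1, q2, q4}
Final reachable set {q0, q1, q2, q4} has 4 states.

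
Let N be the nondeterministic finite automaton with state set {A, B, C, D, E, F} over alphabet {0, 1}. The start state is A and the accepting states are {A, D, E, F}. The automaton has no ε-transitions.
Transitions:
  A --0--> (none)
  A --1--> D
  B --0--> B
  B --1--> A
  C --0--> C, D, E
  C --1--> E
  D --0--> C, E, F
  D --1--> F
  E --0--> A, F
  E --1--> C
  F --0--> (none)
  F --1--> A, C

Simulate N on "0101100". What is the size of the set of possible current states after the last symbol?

0

Start: {A}
read 0: {}
The reachable set is empty and stays empty for the remaining 6 symbols.
Final reachable set {} has 0 states.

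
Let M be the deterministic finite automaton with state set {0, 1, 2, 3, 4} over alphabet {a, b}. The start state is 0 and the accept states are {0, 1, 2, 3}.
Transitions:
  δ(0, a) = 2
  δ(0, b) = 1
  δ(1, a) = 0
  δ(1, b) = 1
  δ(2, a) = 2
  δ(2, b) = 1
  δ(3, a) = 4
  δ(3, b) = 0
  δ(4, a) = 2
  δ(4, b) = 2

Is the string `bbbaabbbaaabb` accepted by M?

0 --b--> 1
1 --b--> 1
1 --b--> 1
1 --a--> 0
0 --a--> 2
2 --b--> 1
1 --b--> 1
1 --b--> 1
1 --a--> 0
0 --a--> 2
2 --a--> 2
2 --b--> 1
1 --b--> 1
End in state 1, which is an accepting state.

accepted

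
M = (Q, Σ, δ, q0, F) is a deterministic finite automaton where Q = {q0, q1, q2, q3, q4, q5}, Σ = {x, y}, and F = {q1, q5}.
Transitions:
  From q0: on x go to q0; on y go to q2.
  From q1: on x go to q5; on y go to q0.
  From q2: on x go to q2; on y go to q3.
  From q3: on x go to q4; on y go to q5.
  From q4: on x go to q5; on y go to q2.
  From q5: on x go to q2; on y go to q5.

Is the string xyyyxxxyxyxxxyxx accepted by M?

q0 --x--> q0
q0 --y--> q2
q2 --y--> q3
q3 --y--> q5
q5 --x--> q2
q2 --x--> q2
q2 --x--> q2
q2 --y--> q3
q3 --x--> q4
q4 --y--> q2
q2 --x--> q2
q2 --x--> q2
q2 --x--> q2
q2 --y--> q3
q3 --x--> q4
q4 --x--> q5
End in state q5, which is an accepting state.

accepted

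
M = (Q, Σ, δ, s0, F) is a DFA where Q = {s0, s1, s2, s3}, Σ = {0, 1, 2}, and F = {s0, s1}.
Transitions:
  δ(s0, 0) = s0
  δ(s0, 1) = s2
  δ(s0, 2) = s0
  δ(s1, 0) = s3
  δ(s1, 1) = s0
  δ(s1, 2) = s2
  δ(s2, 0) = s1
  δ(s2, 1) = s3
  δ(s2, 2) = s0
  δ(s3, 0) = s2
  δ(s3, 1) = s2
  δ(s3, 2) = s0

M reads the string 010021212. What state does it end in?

s0 --0--> s0
s0 --1--> s2
s2 --0--> s1
s1 --0--> s3
s3 --2--> s0
s0 --1--> s2
s2 --2--> s0
s0 --1--> s2
s2 --2--> s0

s0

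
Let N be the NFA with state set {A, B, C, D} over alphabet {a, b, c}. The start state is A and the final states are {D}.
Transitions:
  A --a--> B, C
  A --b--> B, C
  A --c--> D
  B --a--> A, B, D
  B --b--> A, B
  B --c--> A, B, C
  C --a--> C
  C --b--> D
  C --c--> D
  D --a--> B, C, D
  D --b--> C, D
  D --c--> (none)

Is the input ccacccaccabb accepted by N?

Start: {A}
read c: {D}
read c: {}
The reachable set is empty and stays empty for the remaining 10 symbols.
Reachable ∩ accepting = {} — empty.

rejected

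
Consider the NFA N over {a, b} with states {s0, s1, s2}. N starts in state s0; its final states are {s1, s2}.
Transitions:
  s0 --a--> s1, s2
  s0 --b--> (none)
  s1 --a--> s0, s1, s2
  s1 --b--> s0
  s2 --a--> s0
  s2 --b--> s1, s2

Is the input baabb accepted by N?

Start: {s0}
read b: {}
The reachable set is empty and stays empty for the remaining 4 symbols.
Reachable ∩ accepting = {} — empty.

rejected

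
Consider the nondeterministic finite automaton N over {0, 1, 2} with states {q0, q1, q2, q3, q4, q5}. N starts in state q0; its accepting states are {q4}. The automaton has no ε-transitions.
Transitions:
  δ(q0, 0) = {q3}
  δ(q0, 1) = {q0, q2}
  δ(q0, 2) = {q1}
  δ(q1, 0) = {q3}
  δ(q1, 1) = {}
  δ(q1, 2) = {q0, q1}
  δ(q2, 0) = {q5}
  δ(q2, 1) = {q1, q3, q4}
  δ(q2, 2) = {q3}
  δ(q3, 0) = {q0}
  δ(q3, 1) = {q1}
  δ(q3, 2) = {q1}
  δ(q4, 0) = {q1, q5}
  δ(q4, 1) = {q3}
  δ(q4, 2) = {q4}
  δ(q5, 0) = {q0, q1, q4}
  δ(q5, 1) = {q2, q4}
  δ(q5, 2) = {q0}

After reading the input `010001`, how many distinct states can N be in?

1

Start: {q0}
read 0: {q3}
read 1: {q1}
read 0: {q3}
read 0: {q0}
read 0: {q3}
read 1: {q1}
Final reachable set {q1} has 1 state.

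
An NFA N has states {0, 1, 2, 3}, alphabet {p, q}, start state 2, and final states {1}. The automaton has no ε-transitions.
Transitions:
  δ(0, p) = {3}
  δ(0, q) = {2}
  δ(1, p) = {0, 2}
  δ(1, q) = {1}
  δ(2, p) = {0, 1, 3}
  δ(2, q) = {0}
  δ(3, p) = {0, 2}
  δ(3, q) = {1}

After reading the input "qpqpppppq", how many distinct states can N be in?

3

Start: {2}
read q: {0}
read p: {3}
read q: {1}
read p: {0, 2}
read p: {0, 1, 3}
read p: {0, 2, 3}
read p: {0, 1, 2, 3}
read p: {0, 1, 2, 3}
read q: {0, 1, 2}
Final reachable set {0, 1, 2} has 3 states.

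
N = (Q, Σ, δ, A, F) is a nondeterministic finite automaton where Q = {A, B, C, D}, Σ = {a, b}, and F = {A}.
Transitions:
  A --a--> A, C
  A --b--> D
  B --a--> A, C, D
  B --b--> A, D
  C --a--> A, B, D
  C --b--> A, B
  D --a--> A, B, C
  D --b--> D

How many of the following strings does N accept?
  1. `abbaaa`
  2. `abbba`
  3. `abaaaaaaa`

3

`abbaaa`: accepted
`abbba`: accepted
`abaaaaaaa`: accepted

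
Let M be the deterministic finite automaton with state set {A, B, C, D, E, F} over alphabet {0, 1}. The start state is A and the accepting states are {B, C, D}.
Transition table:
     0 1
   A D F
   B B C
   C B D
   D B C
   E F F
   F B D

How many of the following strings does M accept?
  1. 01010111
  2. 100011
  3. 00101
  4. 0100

01010111: accepted
100011: accepted
00101: accepted
0100: accepted

4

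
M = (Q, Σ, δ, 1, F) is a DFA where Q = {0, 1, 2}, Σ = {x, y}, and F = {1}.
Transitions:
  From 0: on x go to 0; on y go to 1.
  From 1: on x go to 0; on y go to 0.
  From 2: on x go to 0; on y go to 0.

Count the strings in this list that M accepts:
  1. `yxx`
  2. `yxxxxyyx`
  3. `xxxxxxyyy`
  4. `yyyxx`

1

`yxx`: rejected
`yxxxxyyx`: rejected
`xxxxxxyyy`: accepted
`yyyxx`: rejected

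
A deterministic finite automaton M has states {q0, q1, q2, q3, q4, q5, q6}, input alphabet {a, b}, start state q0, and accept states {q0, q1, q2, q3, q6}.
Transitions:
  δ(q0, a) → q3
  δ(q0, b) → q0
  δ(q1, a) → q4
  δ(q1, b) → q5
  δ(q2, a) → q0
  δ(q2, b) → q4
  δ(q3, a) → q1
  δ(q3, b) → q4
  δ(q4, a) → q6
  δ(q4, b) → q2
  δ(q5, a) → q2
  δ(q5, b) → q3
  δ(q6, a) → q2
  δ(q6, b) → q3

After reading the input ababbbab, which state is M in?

q0 --a--> q3
q3 --b--> q4
q4 --a--> q6
q6 --b--> q3
q3 --b--> q4
q4 --b--> q2
q2 --a--> q0
q0 --b--> q0

q0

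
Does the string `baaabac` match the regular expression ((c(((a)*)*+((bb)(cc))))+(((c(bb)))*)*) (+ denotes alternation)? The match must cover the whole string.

Neither (c(((a)*)*+((bb)(cc)))) nor (((c(bb)))*)* matches baaabac.

no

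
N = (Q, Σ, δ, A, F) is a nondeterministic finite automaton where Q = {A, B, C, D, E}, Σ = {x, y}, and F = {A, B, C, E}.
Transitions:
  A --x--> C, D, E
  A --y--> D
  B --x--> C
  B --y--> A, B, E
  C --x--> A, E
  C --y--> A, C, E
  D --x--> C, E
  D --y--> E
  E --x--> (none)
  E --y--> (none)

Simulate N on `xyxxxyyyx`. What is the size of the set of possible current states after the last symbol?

4

Start: {A}
read x: {C, D, E}
read y: {A, C, E}
read x: {A, C, D, E}
read x: {A, C, D, E}
read x: {A, C, D, E}
read y: {A, C, D, E}
read y: {A, C, D, E}
read y: {A, C, D, E}
read x: {A, C, D, E}
Final reachable set {A, C, D, E} has 4 states.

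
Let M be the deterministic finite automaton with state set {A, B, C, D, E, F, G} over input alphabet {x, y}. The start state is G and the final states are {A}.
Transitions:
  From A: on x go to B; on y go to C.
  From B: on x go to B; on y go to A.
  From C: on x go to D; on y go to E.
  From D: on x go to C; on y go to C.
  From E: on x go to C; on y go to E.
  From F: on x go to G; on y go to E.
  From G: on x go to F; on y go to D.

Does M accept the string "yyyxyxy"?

G --y--> D
D --y--> C
C --y--> E
E --x--> C
C --y--> E
E --x--> C
C --y--> E
End in state E, which is not an accepting state.

rejected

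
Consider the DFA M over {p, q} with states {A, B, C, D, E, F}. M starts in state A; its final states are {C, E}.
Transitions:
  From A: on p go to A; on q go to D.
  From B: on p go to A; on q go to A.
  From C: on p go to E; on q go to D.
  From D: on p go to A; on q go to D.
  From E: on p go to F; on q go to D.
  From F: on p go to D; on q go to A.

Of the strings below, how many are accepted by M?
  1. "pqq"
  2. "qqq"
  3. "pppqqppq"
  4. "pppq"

0

"pqq": rejected
"qqq": rejected
"pppqqppq": rejected
"pppq": rejected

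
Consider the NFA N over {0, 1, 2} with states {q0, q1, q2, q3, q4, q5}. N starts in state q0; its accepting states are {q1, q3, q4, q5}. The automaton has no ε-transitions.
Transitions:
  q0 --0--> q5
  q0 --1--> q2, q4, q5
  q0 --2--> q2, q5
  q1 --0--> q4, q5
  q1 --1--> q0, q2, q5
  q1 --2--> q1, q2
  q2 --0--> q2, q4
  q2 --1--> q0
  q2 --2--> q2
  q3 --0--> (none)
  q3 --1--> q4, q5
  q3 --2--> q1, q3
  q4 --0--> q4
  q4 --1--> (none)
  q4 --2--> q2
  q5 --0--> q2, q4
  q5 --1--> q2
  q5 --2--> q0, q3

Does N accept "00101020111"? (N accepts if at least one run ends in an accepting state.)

Start: {q0}
read 0: {q5}
read 0: {q2, q4}
read 1: {q0}
read 0: {q5}
read 1: {q2}
read 0: {q2, q4}
read 2: {q2}
read 0: {q2, q4}
read 1: {q0}
read 1: {q2, q4, q5}
read 1: {q0, q2}
Reachable ∩ accepting = {} — empty.

rejected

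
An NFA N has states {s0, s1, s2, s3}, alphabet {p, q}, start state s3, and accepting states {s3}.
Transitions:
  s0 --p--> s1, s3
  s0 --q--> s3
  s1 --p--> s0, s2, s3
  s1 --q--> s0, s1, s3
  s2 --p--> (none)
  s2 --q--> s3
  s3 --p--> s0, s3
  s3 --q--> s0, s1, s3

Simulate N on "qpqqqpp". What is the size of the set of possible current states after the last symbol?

Start: {s3}
read q: {s0, s1, s3}
read p: {s0, s1, s2, s3}
read q: {s0, s1, s3}
read q: {s0, s1, s3}
read q: {s0, s1, s3}
read p: {s0, s1, s2, s3}
read p: {s0, s1, s2, s3}
Final reachable set {s0, s1, s2, s3} has 4 states.

4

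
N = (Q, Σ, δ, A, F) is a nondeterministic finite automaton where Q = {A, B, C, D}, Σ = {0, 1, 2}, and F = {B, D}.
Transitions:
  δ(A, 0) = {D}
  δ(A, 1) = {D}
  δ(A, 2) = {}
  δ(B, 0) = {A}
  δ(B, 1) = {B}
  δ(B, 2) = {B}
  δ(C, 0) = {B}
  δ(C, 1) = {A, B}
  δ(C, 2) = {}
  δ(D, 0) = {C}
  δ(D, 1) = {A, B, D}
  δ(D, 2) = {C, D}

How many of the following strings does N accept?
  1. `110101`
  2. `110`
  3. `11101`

3

`110101`: accepted
`110`: accepted
`11101`: accepted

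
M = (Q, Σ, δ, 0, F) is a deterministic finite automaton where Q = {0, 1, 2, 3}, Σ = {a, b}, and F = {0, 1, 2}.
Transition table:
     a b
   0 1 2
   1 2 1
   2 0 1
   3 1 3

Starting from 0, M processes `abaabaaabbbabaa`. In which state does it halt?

0

0 --a--> 1
1 --b--> 1
1 --a--> 2
2 --a--> 0
0 --b--> 2
2 --a--> 0
0 --a--> 1
1 --a--> 2
2 --b--> 1
1 --b--> 1
1 --b--> 1
1 --a--> 2
2 --b--> 1
1 --a--> 2
2 --a--> 0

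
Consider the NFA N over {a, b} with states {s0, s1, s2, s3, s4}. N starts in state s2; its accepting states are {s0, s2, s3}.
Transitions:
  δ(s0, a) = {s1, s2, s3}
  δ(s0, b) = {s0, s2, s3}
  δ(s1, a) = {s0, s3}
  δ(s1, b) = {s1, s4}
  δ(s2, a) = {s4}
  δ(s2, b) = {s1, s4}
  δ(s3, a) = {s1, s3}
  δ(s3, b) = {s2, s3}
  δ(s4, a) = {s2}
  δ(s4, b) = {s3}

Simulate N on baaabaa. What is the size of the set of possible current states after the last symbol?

5

Start: {s2}
read b: {s1, s4}
read a: {s0, s2, s3}
read a: {s1, s2, s3, s4}
read a: {s0, s1, s2, s3, s4}
read b: {s0, s1, s2, s3, s4}
read a: {s0, s1, s2, s3, s4}
read a: {s0, s1, s2, s3, s4}
Final reachable set {s0, s1, s2, s3, s4} has 5 states.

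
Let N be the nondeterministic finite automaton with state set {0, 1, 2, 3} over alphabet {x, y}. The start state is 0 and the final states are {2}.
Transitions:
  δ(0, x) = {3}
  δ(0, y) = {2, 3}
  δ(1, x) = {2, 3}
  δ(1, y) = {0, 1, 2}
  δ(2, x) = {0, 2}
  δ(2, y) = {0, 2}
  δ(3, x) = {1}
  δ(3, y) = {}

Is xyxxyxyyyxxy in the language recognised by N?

rejected

Start: {0}
read x: {3}
read y: {}
The reachable set is empty and stays empty for the remaining 10 symbols.
Reachable ∩ accepting = {} — empty.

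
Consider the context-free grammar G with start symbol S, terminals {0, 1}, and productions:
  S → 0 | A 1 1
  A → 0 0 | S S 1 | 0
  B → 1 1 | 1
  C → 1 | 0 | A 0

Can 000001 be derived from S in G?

no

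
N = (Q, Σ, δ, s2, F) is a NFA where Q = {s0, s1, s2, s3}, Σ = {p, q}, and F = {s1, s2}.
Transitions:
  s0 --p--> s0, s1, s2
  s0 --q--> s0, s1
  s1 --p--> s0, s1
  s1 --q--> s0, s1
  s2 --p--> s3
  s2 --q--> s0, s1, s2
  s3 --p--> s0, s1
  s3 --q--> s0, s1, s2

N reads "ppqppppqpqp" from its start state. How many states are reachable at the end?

4

Start: {s2}
read p: {s3}
read p: {s0, s1}
read q: {s0, s1}
read p: {s0, s1, s2}
read p: {s0, s1, s2, s3}
read p: {s0, s1, s2, s3}
read p: {s0, s1, s2, s3}
read q: {s0, s1, s2}
read p: {s0, s1, s2, s3}
read q: {s0, s1, s2}
read p: {s0, s1, s2, s3}
Final reachable set {s0, s1, s2, s3} has 4 states.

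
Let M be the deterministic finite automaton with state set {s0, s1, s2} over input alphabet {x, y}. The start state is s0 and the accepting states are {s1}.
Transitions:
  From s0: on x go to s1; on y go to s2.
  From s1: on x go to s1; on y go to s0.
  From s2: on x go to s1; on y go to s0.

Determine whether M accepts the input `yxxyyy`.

rejected

s0 --y--> s2
s2 --x--> s1
s1 --x--> s1
s1 --y--> s0
s0 --y--> s2
s2 --y--> s0
End in state s0, which is not an accepting state.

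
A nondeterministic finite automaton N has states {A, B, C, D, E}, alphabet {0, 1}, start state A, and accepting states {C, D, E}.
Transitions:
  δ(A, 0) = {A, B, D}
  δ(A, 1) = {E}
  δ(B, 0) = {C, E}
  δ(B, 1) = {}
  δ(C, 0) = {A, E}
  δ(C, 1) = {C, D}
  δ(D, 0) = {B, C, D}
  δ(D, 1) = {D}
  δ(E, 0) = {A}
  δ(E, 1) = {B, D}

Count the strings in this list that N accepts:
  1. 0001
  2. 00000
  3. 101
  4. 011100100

0001: accepted
00000: accepted
101: accepted
011100100: accepted

4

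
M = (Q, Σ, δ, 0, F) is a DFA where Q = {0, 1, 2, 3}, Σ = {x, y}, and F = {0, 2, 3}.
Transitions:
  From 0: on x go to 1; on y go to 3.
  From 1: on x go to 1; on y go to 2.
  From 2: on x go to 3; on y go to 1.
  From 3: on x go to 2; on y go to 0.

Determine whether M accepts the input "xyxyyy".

accepted

0 --x--> 1
1 --y--> 2
2 --x--> 3
3 --y--> 0
0 --y--> 3
3 --y--> 0
End in state 0, which is an accepting state.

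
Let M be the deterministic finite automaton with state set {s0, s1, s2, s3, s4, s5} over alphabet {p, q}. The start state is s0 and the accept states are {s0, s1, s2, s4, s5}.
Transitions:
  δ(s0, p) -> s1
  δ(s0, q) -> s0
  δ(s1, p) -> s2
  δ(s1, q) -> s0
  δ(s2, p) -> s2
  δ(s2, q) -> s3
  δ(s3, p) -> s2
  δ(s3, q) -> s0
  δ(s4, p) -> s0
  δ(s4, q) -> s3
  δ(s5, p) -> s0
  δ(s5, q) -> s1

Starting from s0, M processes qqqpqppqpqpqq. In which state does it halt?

s0 --q--> s0
s0 --q--> s0
s0 --q--> s0
s0 --p--> s1
s1 --q--> s0
s0 --p--> s1
s1 --p--> s2
s2 --q--> s3
s3 --p--> s2
s2 --q--> s3
s3 --p--> s2
s2 --q--> s3
s3 --q--> s0

s0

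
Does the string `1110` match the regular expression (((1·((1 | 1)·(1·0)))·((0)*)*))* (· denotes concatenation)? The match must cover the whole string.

Split into 1 piece 1110; each matches ((1·((1|1)·(1·0)))·((0)*)*).

yes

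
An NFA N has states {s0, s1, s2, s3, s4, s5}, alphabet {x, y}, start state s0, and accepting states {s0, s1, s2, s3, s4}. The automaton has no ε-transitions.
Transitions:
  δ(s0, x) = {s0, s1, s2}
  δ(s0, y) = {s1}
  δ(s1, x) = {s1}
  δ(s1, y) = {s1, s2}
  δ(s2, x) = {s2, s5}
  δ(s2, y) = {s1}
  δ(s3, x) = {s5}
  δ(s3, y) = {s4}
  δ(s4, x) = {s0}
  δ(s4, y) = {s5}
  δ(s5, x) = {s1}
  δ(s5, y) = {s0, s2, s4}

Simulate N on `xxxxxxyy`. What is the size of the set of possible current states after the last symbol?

3

Start: {s0}
read x: {s0, s1, s2}
read x: {s0, s1, s2, s5}
read x: {s0, s1, s2, s5}
read x: {s0, s1, s2, s5}
read x: {s0, s1, s2, s5}
read x: {s0, s1, s2, s5}
read y: {s0, s1, s2, s4}
read y: {s1, s2, s5}
Final reachable set {s1, s2, s5} has 3 states.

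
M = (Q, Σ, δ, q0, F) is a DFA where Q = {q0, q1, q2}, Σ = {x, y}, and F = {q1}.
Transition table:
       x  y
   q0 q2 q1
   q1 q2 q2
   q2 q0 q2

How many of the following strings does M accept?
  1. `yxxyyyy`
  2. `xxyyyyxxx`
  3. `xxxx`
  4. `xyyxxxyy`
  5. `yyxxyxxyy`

0

`yxxyyyy`: rejected
`xxyyyyxxx`: rejected
`xxxx`: rejected
`xyyxxxyy`: rejected
`yyxxyxxyy`: rejected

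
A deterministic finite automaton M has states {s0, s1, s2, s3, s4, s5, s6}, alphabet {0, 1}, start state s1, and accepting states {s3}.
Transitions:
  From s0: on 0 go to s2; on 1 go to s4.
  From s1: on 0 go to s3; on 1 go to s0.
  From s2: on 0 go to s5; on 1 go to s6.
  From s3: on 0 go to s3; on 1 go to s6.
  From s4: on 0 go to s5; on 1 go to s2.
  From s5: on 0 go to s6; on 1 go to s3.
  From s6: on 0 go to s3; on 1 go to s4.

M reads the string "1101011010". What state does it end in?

s3

s1 --1--> s0
s0 --1--> s4
s4 --0--> s5
s5 --1--> s3
s3 --0--> s3
s3 --1--> s6
s6 --1--> s4
s4 --0--> s5
s5 --1--> s3
s3 --0--> s3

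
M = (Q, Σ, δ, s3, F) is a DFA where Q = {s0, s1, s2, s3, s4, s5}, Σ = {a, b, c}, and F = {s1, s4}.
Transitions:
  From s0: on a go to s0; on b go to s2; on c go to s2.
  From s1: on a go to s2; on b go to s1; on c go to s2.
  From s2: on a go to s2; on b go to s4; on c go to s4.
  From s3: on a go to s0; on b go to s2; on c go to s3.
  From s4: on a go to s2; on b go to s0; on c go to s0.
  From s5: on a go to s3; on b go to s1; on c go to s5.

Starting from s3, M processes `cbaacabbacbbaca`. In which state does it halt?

s2

s3 --c--> s3
s3 --b--> s2
s2 --a--> s2
s2 --a--> s2
s2 --c--> s4
s4 --a--> s2
s2 --b--> s4
s4 --b--> s0
s0 --a--> s0
s0 --c--> s2
s2 --b--> s4
s4 --b--> s0
s0 --a--> s0
s0 --c--> s2
s2 --a--> s2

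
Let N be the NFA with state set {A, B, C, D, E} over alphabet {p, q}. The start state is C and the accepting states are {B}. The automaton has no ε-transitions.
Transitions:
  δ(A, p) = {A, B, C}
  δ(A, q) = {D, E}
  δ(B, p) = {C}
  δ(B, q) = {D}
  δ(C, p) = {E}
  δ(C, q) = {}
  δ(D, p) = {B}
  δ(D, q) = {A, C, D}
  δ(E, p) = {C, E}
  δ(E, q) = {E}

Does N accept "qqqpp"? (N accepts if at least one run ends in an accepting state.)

Start: {C}
read q: {}
The reachable set is empty and stays empty for the remaining 4 symbols.
Reachable ∩ accepting = {} — empty.

rejected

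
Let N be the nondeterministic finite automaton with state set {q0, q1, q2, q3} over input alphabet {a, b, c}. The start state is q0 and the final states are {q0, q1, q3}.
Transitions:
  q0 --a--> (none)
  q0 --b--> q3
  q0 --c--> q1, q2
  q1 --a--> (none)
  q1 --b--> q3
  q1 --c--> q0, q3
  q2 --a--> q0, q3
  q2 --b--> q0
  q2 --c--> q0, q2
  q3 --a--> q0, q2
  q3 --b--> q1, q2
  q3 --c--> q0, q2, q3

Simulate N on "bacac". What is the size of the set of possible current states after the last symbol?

Start: {q0}
read b: {q3}
read a: {q0, q2}
read c: {q0, q1, q2}
read a: {q0, q3}
read c: {q0, q1, q2, q3}
Final reachable set {q0, q1, q2, q3} has 4 states.

4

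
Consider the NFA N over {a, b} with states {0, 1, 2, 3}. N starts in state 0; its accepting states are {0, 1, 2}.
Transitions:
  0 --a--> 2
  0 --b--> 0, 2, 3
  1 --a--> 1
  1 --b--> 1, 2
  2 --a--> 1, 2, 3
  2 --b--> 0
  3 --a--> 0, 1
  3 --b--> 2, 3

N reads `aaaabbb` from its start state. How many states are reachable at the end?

4

Start: {0}
read a: {2}
read a: {1, 2, 3}
read a: {0, 1, 2, 3}
read a: {0, 1, 2, 3}
read b: {0, 1, 2, 3}
read b: {0, 1, 2, 3}
read b: {0, 1, 2, 3}
Final reachable set {0, 1, 2, 3} has 4 states.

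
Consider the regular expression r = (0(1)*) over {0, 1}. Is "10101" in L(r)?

No split of 10101 into u·v has 0 matching u and (1)* matching v.

no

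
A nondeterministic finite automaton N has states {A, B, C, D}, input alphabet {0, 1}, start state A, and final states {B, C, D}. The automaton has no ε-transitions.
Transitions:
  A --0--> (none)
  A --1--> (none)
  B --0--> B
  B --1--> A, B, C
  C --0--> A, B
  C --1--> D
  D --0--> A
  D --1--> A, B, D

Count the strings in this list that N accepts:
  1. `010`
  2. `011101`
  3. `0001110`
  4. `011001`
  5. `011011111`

0

`010`: rejected
`011101`: rejected
`0001110`: rejected
`011001`: rejected
`011011111`: rejected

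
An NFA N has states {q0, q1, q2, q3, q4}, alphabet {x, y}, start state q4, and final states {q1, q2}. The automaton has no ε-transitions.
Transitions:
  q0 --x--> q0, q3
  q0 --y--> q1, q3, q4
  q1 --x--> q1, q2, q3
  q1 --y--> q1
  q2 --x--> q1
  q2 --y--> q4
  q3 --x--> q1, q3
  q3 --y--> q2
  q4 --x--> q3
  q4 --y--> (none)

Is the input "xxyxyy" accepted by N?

accepted

Start: {q4}
read x: {q3}
read x: {q1, q3}
read y: {q1, q2}
read x: {q1, q2, q3}
read y: {q1, q2, q4}
read y: {q1, q4}
Reachable ∩ accepting = {q1} — nonempty.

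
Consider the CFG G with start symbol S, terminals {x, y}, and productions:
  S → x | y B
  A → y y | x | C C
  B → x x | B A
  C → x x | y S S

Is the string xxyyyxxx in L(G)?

no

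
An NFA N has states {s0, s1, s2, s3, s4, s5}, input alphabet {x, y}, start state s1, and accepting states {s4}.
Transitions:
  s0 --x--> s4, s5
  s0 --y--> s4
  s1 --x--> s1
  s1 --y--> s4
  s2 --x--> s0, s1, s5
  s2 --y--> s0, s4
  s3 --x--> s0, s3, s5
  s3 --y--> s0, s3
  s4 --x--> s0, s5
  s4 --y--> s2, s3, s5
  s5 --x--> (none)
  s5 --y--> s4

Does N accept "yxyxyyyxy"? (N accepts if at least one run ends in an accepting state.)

accepted

Start: {s1}
read y: {s4}
read x: {s0, s5}
read y: {s4}
read x: {s0, s5}
read y: {s4}
read y: {s2, s3, s5}
read y: {s0, s3, s4}
read x: {s0, s3, s4, s5}
read y: {s0, s2, s3, s4, s5}
Reachable ∩ accepting = {s4} — nonempty.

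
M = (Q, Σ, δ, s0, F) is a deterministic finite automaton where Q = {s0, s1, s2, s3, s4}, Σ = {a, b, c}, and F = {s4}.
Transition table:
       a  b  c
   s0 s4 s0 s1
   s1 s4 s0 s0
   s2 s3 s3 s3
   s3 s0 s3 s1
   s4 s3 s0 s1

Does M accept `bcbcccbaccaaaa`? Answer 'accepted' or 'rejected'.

accepted

s0 --b--> s0
s0 --c--> s1
s1 --b--> s0
s0 --c--> s1
s1 --c--> s0
s0 --c--> s1
s1 --b--> s0
s0 --a--> s4
s4 --c--> s1
s1 --c--> s0
s0 --a--> s4
s4 --a--> s3
s3 --a--> s0
s0 --a--> s4
End in state s4, which is an accepting state.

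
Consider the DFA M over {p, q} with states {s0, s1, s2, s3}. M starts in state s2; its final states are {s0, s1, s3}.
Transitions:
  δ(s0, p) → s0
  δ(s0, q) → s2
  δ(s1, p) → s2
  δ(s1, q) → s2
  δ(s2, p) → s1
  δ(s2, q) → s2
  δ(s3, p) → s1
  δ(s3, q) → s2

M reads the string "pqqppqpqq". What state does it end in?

s2

s2 --p--> s1
s1 --q--> s2
s2 --q--> s2
s2 --p--> s1
s1 --p--> s2
s2 --q--> s2
s2 --p--> s1
s1 --q--> s2
s2 --q--> s2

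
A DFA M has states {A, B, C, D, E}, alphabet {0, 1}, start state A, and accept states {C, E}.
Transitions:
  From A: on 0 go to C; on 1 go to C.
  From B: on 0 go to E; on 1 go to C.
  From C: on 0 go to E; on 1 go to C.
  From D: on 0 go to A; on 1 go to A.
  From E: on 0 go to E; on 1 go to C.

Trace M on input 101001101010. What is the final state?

E

A --1--> C
C --0--> E
E --1--> C
C --0--> E
E --0--> E
E --1--> C
C --1--> C
C --0--> E
E --1--> C
C --0--> E
E --1--> C
C --0--> E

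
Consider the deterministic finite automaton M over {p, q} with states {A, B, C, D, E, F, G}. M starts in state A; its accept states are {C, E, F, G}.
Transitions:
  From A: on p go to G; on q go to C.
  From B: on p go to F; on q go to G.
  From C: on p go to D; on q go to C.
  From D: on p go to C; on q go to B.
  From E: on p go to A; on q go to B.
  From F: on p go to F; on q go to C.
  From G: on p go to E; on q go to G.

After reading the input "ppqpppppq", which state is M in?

C

A --p--> G
G --p--> E
E --q--> B
B --p--> F
F --p--> F
F --p--> F
F --p--> F
F --p--> F
F --q--> C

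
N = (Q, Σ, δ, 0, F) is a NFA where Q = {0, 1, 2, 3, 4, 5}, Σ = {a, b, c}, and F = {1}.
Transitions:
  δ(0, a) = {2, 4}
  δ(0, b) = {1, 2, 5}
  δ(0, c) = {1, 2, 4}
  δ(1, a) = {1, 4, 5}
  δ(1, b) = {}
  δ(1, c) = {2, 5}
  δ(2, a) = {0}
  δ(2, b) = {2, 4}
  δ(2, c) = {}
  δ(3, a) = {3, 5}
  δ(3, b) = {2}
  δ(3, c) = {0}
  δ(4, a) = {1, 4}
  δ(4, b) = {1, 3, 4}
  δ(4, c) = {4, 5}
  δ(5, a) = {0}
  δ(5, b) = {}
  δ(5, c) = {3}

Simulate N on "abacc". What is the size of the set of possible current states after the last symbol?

6

Start: {0}
read a: {2, 4}
read b: {1, 2, 3, 4}
read a: {0, 1, 3, 4, 5}
read c: {0, 1, 2, 3, 4, 5}
read c: {0, 1, 2, 3, 4, 5}
Final reachable set {0, 1, 2, 3, 4, 5} has 6 states.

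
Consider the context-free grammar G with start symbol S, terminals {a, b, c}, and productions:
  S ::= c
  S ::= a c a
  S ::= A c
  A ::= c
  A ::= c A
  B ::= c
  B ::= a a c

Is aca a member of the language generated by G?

yes

S ⇒ aca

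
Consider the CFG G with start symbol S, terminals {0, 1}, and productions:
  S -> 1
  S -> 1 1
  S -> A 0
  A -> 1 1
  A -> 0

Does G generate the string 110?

yes

S ⇒ A0 ⇒ 110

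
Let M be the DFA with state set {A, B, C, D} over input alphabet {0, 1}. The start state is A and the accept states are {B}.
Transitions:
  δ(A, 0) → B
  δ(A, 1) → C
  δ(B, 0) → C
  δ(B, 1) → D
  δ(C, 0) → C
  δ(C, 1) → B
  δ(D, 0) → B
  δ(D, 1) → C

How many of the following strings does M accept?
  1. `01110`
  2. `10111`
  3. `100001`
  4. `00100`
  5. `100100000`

1

`01110`: rejected
`10111`: rejected
`100001`: accepted
`00100`: rejected
`100100000`: rejected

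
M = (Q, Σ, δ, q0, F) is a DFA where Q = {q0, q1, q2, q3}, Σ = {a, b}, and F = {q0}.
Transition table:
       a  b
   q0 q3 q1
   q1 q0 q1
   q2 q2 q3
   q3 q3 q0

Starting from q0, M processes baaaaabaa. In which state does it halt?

q0 --b--> q1
q1 --a--> q0
q0 --a--> q3
q3 --a--> q3
q3 --a--> q3
q3 --a--> q3
q3 --b--> q0
q0 --a--> q3
q3 --a--> q3

q3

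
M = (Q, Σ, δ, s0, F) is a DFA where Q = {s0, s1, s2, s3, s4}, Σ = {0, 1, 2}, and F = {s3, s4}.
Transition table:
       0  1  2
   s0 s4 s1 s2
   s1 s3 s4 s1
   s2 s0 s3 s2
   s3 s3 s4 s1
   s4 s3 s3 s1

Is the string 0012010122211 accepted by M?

s0 --0--> s4
s4 --0--> s3
s3 --1--> s4
s4 --2--> s1
s1 --0--> s3
s3 --1--> s4
s4 --0--> s3
s3 --1--> s4
s4 --2--> s1
s1 --2--> s1
s1 --2--> s1
s1 --1--> s4
s4 --1--> s3
End in state s3, which is an accepting state.

accepted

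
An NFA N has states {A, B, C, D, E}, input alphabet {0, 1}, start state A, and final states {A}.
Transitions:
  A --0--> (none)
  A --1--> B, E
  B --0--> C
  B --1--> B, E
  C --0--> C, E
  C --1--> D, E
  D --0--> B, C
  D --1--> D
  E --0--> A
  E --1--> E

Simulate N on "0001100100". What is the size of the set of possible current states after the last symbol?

0

Start: {A}
read 0: {}
The reachable set is empty and stays empty for the remaining 9 symbols.
Final reachable set {} has 0 states.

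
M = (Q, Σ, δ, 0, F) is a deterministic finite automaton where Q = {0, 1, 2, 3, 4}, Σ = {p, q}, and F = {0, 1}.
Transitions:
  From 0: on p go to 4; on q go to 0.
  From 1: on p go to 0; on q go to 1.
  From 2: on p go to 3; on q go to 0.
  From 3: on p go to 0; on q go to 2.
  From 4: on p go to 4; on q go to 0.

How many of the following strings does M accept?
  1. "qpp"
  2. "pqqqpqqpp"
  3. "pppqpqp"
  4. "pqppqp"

"qpp": rejected
"pqqqpqqpp": rejected
"pppqpqp": rejected
"pqppqp": rejected

0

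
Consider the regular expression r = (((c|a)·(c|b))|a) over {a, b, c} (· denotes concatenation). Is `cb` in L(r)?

yes

The left alternative ((c|a)·(c|b)) matches cb.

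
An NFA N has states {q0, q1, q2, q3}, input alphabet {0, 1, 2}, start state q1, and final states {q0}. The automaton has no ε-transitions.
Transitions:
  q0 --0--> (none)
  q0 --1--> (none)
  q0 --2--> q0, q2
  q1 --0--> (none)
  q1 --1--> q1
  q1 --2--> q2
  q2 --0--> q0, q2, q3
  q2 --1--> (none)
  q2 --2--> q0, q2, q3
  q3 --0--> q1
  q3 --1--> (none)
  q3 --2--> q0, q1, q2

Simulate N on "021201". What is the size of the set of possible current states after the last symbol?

0

Start: {q1}
read 0: {}
The reachable set is empty and stays empty for the remaining 5 symbols.
Final reachable set {} has 0 states.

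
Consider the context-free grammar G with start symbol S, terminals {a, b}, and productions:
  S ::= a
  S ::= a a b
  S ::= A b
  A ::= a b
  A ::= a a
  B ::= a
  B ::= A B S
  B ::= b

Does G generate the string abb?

S ⇒ Ab ⇒ abb

yes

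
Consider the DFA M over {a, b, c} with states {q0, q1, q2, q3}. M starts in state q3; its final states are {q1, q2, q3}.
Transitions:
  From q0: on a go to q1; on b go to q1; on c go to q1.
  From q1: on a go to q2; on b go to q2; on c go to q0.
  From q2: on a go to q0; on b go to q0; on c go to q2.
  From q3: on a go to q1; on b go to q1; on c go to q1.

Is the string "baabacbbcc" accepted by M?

q3 --b--> q1
q1 --a--> q2
q2 --a--> q0
q0 --b--> q1
q1 --a--> q2
q2 --c--> q2
q2 --b--> q0
q0 --b--> q1
q1 --c--> q0
q0 --c--> q1
End in state q1, which is an accepting state.

accepted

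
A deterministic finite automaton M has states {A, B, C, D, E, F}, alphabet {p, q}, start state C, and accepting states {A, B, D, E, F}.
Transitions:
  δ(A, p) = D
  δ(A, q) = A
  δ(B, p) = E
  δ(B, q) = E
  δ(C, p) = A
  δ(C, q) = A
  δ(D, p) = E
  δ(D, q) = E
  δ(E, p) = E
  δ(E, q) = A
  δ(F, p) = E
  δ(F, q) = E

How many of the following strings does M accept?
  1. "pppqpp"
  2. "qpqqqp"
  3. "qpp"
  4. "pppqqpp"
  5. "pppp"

"pppqpp": accepted
"qpqqqp": accepted
"qpp": accepted
"pppqqpp": accepted
"pppp": accepted

5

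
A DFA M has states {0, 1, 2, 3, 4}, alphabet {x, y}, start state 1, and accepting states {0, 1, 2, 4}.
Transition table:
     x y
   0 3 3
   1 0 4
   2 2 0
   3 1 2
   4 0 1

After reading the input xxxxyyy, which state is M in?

0

1 --x--> 0
0 --x--> 3
3 --x--> 1
1 --x--> 0
0 --y--> 3
3 --y--> 2
2 --y--> 0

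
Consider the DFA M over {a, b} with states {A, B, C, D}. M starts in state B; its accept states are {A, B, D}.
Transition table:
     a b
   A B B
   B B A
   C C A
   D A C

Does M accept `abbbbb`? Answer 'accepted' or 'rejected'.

B --a--> B
B --b--> A
A --b--> B
B --b--> A
A --b--> B
B --b--> A
End in state A, which is an accepting state.

accepted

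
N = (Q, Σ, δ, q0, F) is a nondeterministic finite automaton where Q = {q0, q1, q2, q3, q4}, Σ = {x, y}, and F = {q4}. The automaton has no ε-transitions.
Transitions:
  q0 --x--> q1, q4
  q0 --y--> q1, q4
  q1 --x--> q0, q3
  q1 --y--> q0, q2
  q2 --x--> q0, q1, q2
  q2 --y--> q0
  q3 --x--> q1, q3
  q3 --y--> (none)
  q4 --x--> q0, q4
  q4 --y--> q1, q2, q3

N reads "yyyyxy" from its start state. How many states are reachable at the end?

5

Start: {q0}
read y: {q1, q4}
read y: {q0, q1, q2, q3}
read y: {q0, q1, q2, q4}
read y: {q0, q1, q2, q3, q4}
read x: {q0, q1, q2, q3, q4}
read y: {q0, q1, q2, q3, q4}
Final reachable set {q0, q1, q2, q3, q4} has 5 states.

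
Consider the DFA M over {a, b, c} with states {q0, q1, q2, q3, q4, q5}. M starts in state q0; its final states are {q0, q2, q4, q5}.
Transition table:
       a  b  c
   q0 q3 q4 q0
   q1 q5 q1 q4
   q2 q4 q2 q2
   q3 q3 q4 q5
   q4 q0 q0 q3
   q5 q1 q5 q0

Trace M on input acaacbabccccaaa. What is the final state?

q0 --a--> q3
q3 --c--> q5
q5 --a--> q1
q1 --a--> q5
q5 --c--> q0
q0 --b--> q4
q4 --a--> q0
q0 --b--> q4
q4 --c--> q3
q3 --c--> q5
q5 --c--> q0
q0 --c--> q0
q0 --a--> q3
q3 --a--> q3
q3 --a--> q3

q3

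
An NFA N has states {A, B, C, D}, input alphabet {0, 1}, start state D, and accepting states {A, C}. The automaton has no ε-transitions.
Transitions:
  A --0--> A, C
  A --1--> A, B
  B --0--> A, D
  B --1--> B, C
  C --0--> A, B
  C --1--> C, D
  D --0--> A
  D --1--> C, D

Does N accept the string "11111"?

Start: {D}
read 1: {C, D}
read 1: {C, D}
read 1: {C, D}
read 1: {C, D}
read 1: {C, D}
Reachable ∩ accepting = {C} — nonempty.

accepted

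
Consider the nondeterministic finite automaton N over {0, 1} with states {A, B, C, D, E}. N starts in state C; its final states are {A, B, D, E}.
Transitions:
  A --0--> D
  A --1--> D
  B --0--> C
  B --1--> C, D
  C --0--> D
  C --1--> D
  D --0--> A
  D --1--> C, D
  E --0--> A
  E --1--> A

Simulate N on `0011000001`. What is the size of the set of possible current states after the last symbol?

2

Start: {C}
read 0: {D}
read 0: {A}
read 1: {D}
read 1: {C, D}
read 0: {A, D}
read 0: {A, D}
read 0: {A, D}
read 0: {A, D}
read 0: {A, D}
read 1: {C, D}
Final reachable set {C, D} has 2 states.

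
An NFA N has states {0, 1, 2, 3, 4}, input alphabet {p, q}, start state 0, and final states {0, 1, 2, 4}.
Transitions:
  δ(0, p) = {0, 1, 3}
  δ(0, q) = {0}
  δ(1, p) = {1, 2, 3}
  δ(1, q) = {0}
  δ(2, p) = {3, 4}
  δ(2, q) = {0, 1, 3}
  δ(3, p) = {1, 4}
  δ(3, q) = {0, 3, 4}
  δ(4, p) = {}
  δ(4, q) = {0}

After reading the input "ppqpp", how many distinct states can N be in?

5

Start: {0}
read p: {0, 1, 3}
read p: {0, 1, 2, 3, 4}
read q: {0, 1, 3, 4}
read p: {0, 1, 2, 3, 4}
read p: {0, 1, 2, 3, 4}
Final reachable set {0, 1, 2, 3, 4} has 5 states.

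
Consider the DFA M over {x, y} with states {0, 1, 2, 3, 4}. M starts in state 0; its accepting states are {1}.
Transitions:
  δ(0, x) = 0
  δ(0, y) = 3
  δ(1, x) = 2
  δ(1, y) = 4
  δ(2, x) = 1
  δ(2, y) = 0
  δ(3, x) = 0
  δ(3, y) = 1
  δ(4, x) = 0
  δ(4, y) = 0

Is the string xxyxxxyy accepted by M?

0 --x--> 0
0 --x--> 0
0 --y--> 3
3 --x--> 0
0 --x--> 0
0 --x--> 0
0 --y--> 3
3 --y--> 1
End in state 1, which is an accepting state.

accepted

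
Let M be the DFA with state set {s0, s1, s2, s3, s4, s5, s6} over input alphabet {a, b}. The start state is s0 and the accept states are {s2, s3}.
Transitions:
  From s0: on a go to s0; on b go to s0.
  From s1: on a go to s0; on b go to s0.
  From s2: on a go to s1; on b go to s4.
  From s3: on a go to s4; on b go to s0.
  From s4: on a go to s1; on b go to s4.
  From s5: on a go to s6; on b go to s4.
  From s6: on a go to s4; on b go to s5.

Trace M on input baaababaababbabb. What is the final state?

s0

s0 --b--> s0
s0 --a--> s0
s0 --a--> s0
s0 --a--> s0
s0 --b--> s0
s0 --a--> s0
s0 --b--> s0
s0 --a--> s0
s0 --a--> s0
s0 --b--> s0
s0 --a--> s0
s0 --b--> s0
s0 --b--> s0
s0 --a--> s0
s0 --b--> s0
s0 --b--> s0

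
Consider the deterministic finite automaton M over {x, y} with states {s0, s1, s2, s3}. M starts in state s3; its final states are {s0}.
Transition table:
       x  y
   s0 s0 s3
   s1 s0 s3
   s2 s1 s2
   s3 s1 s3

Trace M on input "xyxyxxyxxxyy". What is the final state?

s3

s3 --x--> s1
s1 --y--> s3
s3 --x--> s1
s1 --y--> s3
s3 --x--> s1
s1 --x--> s0
s0 --y--> s3
s3 --x--> s1
s1 --x--> s0
s0 --x--> s0
s0 --y--> s3
s3 --y--> s3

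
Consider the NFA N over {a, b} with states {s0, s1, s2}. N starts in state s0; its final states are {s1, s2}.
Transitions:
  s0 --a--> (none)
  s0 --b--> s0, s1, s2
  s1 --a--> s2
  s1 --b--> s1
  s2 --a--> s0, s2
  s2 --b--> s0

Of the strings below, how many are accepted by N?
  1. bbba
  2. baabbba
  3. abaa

bbba: accepted
baabbba: accepted
abaa: rejected

2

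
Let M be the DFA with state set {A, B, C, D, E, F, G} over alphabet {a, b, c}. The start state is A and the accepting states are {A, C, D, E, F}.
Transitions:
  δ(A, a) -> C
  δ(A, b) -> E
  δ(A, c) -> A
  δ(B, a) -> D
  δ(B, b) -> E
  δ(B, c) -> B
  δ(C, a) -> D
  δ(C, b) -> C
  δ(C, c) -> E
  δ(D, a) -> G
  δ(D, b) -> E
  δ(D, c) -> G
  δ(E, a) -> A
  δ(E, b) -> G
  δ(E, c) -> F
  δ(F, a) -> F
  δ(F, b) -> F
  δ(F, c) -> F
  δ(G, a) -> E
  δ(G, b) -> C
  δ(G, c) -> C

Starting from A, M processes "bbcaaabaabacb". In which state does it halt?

A --b--> E
E --b--> G
G --c--> C
C --a--> D
D --a--> G
G --a--> E
E --b--> G
G --a--> E
E --a--> A
A --b--> E
E --a--> A
A --c--> A
A --b--> E

E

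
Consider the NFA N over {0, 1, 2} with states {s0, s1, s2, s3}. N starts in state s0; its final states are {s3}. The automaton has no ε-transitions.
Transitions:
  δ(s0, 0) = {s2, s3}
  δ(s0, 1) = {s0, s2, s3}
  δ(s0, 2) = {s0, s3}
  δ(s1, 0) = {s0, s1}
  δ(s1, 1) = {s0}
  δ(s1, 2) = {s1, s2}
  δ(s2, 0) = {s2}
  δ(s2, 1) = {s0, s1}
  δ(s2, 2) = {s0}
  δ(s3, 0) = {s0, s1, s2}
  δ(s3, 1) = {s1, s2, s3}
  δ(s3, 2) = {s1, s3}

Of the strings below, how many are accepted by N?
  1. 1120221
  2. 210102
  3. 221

1120221: accepted
210102: accepted
221: accepted

3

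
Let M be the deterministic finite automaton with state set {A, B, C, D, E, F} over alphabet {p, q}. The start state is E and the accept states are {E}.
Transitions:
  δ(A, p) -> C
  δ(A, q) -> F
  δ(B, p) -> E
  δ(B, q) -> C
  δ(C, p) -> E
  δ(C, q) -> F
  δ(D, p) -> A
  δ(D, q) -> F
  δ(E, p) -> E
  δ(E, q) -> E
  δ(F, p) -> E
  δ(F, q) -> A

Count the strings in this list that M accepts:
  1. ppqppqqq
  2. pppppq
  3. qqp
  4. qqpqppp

ppqppqqq: accepted
pppppq: accepted
qqp: accepted
qqpqppp: accepted

4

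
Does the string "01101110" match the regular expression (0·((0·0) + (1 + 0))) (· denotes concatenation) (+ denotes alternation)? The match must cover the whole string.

no

No split of 01101110 into u·v has 0 matching u and ((0·0)+(1+0)) matching v.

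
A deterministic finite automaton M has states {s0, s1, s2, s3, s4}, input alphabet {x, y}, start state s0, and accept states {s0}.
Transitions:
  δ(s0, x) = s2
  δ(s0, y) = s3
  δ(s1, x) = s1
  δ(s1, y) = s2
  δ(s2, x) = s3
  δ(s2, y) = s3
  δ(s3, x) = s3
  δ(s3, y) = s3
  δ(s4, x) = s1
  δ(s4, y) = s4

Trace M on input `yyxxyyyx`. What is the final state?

s0 --y--> s3
s3 --y--> s3
s3 --x--> s3
s3 --x--> s3
s3 --y--> s3
s3 --y--> s3
s3 --y--> s3
s3 --x--> s3

s3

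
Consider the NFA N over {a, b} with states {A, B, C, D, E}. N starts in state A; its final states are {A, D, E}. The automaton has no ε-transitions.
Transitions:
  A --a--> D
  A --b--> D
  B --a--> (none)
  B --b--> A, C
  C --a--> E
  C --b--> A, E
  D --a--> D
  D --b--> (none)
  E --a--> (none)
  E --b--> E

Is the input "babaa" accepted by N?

rejected

Start: {A}
read b: {D}
read a: {D}
read b: {}
The reachable set is empty and stays empty for the remaining 2 symbols.
Reachable ∩ accepting = {} — empty.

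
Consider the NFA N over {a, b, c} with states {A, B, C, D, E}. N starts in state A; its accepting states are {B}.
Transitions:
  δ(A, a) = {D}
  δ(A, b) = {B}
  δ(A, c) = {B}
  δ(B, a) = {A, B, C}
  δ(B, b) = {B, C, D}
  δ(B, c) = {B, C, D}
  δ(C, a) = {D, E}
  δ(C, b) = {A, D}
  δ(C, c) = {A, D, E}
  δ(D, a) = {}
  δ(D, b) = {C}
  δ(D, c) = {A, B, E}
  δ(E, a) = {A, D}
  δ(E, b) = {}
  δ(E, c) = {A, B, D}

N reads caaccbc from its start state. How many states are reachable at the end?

5

Start: {A}
read c: {B}
read a: {A, B, C}
read a: {A, B, C, D, E}
read c: {A, B, C, D, E}
read c: {A, B, C, D, E}
read b: {A, B, C, D}
read c: {A, B, C, D, E}
Final reachable set {A, B, C, D, E} has 5 states.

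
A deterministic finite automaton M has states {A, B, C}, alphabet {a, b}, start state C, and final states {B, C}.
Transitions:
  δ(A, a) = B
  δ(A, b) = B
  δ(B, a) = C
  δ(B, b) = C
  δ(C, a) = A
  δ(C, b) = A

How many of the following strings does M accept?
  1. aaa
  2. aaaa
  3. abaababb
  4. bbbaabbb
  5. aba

aaa: accepted
aaaa: rejected
abaababb: accepted
bbbaabbb: accepted
aba: accepted

4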